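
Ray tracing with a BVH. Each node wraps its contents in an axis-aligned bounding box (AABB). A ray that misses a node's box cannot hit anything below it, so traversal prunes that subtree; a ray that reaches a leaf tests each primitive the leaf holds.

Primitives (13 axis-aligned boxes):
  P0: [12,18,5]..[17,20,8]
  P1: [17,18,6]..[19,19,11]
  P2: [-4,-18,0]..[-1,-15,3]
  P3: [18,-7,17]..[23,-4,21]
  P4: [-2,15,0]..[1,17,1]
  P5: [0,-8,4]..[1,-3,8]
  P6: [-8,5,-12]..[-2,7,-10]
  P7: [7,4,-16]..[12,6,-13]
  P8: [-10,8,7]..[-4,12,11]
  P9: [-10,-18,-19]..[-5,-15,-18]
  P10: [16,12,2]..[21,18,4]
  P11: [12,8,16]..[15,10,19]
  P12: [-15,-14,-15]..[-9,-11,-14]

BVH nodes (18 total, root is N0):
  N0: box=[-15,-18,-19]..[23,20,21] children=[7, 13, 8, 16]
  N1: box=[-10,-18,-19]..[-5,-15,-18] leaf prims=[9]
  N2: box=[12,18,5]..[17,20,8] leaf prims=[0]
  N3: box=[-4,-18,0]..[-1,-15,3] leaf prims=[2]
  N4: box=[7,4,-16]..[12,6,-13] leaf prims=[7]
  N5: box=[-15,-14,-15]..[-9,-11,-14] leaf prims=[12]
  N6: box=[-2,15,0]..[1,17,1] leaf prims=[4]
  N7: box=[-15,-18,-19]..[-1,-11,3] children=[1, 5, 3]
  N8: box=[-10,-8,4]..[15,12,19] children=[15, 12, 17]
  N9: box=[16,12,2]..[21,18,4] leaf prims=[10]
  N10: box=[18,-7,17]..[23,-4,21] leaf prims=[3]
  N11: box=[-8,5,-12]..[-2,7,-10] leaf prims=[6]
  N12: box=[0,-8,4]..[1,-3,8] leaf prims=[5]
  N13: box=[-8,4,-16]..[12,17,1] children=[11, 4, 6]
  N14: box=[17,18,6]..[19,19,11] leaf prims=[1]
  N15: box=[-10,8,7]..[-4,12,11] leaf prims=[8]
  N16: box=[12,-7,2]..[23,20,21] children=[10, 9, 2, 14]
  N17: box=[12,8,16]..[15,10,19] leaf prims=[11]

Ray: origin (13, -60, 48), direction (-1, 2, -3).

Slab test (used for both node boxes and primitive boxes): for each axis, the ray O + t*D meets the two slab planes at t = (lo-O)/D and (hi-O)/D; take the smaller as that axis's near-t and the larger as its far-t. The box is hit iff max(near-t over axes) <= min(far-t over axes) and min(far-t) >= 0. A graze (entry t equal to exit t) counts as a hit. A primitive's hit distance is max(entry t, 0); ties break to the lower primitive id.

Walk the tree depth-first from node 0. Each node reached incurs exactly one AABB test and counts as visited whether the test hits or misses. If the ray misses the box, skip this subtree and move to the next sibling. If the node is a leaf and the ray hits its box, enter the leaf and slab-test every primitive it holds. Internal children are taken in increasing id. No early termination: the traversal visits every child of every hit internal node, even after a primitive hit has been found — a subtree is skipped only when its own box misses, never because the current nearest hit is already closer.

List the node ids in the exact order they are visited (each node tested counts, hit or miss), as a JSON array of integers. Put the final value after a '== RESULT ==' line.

Trace the traversal:
N0 x:[-10,28] y:[21,40] z:[9,67/3] -> hit [21,67/3], descend [7, 8, 13, 16]
  N7 x:[14,28] y:[21,49/2] z:[15,67/3] -> hit [21,67/3], descend [1, 3, 5]
    N1 x:[18,23] y:[21,45/2] z:[22,67/3] -> hit [22,67/3] leaf, test {P9@t=22}
    N3 x:[14,17] y:[21,45/2] z:[15,16] -> miss, prune
    N5 x:[22,28] y:[23,49/2] z:[62/3,21] -> miss, prune
  N8 x:[-2,23] y:[26,36] z:[29/3,44/3] -> miss, prune
  N13 x:[1,21] y:[32,77/2] z:[47/3,64/3] -> miss, prune
  N16 x:[-10,1] y:[53/2,40] z:[9,46/3] -> miss, prune

order=[0, 7, 1, 3, 5, 8, 13, 16]  |boxes|=8  |leaves|=1  hit=P9

== RESULT ==
[0, 7, 1, 3, 5, 8, 13, 16]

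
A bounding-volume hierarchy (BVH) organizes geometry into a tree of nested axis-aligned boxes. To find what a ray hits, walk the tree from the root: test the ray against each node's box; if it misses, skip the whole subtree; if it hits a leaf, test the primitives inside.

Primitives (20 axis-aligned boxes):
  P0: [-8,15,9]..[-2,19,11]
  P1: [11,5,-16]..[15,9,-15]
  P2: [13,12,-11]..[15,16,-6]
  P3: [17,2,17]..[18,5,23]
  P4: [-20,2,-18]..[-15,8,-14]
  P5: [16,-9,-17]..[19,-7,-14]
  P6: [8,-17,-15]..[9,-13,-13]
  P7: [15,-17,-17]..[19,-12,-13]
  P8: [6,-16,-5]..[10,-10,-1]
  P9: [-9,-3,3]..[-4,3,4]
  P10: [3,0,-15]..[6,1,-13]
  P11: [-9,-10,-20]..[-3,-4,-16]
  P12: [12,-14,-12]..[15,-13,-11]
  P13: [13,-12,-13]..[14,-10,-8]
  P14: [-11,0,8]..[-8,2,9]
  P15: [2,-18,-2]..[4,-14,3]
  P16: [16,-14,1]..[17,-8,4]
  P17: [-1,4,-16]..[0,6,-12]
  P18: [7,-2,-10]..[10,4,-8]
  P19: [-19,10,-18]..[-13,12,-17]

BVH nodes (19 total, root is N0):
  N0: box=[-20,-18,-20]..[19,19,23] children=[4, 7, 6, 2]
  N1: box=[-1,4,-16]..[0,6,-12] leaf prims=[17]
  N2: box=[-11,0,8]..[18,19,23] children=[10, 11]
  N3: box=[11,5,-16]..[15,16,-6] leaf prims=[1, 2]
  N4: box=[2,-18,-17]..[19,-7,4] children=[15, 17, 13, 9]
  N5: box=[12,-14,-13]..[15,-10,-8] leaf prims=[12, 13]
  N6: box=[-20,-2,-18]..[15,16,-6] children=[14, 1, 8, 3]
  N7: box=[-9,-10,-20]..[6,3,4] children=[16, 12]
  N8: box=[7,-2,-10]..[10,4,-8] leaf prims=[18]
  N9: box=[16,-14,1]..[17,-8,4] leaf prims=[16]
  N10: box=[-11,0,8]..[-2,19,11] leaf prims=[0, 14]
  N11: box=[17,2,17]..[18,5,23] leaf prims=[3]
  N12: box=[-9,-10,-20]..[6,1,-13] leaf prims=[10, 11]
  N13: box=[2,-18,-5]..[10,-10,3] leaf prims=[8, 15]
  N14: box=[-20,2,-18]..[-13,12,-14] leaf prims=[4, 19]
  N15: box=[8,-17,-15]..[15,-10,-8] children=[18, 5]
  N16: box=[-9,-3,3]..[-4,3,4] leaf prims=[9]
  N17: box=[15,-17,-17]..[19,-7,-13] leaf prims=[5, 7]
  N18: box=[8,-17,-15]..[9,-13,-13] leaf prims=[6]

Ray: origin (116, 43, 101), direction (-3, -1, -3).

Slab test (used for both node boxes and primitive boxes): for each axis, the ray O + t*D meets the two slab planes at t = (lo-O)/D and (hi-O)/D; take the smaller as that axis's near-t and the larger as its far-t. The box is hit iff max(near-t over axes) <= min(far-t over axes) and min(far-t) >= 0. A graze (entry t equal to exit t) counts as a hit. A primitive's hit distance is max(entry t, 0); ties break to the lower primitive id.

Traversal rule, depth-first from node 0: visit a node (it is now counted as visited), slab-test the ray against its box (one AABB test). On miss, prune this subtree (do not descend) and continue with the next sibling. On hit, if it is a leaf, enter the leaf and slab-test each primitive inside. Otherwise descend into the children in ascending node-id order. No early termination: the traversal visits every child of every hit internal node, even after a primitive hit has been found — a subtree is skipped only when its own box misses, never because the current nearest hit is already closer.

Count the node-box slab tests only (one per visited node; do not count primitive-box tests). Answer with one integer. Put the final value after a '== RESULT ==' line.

Traverse from the root:
N0 x:[97/3,136/3] y:[24,61] z:[26,121/3] -> hit [97/3,121/3], descend [2, 4, 6, 7]
  N2 x:[98/3,127/3] y:[24,43] z:[26,31] -> miss, prune
  N4 x:[97/3,38] y:[50,61] z:[97/3,118/3] -> miss, prune
  N6 x:[101/3,136/3] y:[27,45] z:[107/3,119/3] -> hit [107/3,119/3], descend [1, 3, 8, 14]
    N1 x:[116/3,39] y:[37,39] z:[113/3,39] -> hit [116/3,39] leaf, test {P17@t=116/3}
    N3 x:[101/3,35] y:[27,38] z:[107/3,39] -> miss, prune
    N8 x:[106/3,109/3] y:[39,45] z:[109/3,37] -> miss, prune
    N14 x:[43,136/3] y:[31,41] z:[115/3,119/3] -> miss, prune
  N7 x:[110/3,125/3] y:[40,53] z:[97/3,121/3] -> hit [40,121/3], descend [12, 16]
    N12 x:[110/3,125/3] y:[42,53] z:[38,121/3] -> miss, prune
    N16 x:[40,125/3] y:[40,46] z:[97/3,98/3] -> miss, prune

11 AABB tests over nodes [0, 2, 4, 6, 1, 3, 8, 14, 7, 12, 16]; 1 leaf entered; closest P17.

== RESULT ==
11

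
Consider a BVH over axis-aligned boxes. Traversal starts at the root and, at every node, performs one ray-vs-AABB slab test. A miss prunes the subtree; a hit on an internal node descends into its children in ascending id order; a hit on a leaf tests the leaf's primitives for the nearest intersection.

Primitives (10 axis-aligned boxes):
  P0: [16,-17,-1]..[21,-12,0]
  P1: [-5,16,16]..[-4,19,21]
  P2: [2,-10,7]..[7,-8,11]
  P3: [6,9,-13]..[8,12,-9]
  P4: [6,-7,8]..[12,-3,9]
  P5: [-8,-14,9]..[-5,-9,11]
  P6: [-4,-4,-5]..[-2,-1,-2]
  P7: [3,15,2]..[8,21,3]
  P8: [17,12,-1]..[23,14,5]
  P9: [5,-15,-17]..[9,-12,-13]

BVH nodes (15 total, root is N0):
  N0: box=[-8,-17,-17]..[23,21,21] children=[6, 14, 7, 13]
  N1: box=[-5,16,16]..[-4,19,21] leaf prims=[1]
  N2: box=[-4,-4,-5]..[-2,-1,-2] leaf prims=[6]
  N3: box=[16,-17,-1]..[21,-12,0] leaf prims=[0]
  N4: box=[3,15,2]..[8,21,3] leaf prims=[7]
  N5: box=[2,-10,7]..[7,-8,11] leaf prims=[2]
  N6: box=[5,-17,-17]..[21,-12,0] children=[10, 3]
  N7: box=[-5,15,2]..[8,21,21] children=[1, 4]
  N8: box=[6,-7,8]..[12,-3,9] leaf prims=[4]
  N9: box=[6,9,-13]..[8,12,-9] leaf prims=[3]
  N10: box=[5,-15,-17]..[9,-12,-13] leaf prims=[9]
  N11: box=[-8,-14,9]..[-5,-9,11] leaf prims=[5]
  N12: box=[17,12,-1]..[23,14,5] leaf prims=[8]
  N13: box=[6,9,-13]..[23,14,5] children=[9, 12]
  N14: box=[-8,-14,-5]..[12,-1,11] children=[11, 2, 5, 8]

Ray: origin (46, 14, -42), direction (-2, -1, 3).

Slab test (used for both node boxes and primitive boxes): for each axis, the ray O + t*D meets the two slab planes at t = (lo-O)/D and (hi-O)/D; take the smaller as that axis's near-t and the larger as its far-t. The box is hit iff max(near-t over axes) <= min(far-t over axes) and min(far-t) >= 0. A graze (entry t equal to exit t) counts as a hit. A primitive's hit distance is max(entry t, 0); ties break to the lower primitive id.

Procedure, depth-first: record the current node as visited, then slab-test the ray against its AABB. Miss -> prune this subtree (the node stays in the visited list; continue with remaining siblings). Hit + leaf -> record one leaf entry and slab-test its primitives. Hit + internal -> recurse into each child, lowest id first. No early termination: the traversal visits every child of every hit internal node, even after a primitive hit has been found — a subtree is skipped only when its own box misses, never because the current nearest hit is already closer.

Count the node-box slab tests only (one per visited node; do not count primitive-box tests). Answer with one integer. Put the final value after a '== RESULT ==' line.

Trace the traversal:
N0 x:[23/2,27] y:[-7,31] z:[25/3,21] -> hit [23/2,21], descend [6, 7, 13, 14]
  N6 x:[25/2,41/2] y:[26,31] z:[25/3,14] -> miss, prune
  N7 x:[19,51/2] y:[-7,-1] z:[44/3,21] -> miss, prune
  N13 x:[23/2,20] y:[0,5] z:[29/3,47/3] -> miss, prune
  N14 x:[17,27] y:[15,28] z:[37/3,53/3] -> hit [17,53/3], descend [2, 5, 8, 11]
    N2 x:[24,25] y:[15,18] z:[37/3,40/3] -> miss, prune
    N5 x:[39/2,22] y:[22,24] z:[49/3,53/3] -> miss, prune
    N8 x:[17,20] y:[17,21] z:[50/3,17] -> hit [17,17] leaf, test {P4@t=17}
    N11 x:[51/2,27] y:[23,28] z:[17,53/3] -> miss, prune

Visited [0, 6, 7, 13, 14, 2, 5, 8, 11]. Tests: 9 box, 1 leaf. Nearest: P4.

== RESULT ==
9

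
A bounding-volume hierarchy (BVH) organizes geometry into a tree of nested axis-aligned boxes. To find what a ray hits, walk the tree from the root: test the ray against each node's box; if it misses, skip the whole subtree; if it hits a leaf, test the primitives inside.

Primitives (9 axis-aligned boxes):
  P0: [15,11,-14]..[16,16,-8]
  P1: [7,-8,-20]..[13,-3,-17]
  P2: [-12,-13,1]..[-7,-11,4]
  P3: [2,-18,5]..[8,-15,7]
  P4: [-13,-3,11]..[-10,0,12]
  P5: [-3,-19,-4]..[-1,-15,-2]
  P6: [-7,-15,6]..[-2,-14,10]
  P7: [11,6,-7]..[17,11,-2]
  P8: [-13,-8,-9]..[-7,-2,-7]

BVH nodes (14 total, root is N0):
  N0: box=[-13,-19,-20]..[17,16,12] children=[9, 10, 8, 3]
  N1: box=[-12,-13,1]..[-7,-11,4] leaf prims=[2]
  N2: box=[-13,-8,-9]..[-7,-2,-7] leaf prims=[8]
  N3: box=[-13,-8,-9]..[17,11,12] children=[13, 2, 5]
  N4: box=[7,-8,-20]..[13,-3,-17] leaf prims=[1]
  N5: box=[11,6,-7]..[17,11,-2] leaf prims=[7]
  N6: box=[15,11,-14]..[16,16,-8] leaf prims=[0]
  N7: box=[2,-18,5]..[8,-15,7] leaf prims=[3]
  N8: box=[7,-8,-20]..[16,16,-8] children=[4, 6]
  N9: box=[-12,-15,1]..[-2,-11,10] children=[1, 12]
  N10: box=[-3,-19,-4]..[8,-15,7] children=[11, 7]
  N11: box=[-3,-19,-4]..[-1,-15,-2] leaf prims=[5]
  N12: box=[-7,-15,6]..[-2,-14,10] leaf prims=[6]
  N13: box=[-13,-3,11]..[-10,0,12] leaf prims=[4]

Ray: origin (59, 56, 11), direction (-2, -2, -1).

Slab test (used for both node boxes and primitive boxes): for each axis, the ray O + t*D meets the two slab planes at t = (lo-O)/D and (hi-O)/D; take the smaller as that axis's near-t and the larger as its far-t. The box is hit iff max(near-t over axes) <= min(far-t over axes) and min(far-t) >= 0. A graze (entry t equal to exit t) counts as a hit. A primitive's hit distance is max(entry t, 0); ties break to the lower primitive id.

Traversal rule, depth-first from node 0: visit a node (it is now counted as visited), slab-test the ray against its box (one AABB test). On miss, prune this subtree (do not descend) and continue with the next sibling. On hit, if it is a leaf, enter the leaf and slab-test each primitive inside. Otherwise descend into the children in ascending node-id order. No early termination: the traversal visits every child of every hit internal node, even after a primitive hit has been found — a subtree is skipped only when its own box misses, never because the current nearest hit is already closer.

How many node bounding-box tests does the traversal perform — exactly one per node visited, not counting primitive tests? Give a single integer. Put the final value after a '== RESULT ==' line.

Trace the traversal:
N0 x:[21,36] y:[20,75/2] z:[-1,31] -> hit [21,31], descend [3, 8, 9, 10]
  N3 x:[21,36] y:[45/2,32] z:[-1,20] -> miss, prune
  N8 x:[43/2,26] y:[20,32] z:[19,31] -> hit [43/2,26], descend [4, 6]
    N4 x:[23,26] y:[59/2,32] z:[28,31] -> miss, prune
    N6 x:[43/2,22] y:[20,45/2] z:[19,25] -> hit [43/2,22] leaf, test {P0@t=43/2}
  N9 x:[61/2,71/2] y:[67/2,71/2] z:[1,10] -> miss, prune
  N10 x:[51/2,31] y:[71/2,75/2] z:[4,15] -> miss, prune

Visited [0, 3, 8, 4, 6, 9, 10]. Tests: 7 box, 1 leaf. Nearest: P0.

== RESULT ==
7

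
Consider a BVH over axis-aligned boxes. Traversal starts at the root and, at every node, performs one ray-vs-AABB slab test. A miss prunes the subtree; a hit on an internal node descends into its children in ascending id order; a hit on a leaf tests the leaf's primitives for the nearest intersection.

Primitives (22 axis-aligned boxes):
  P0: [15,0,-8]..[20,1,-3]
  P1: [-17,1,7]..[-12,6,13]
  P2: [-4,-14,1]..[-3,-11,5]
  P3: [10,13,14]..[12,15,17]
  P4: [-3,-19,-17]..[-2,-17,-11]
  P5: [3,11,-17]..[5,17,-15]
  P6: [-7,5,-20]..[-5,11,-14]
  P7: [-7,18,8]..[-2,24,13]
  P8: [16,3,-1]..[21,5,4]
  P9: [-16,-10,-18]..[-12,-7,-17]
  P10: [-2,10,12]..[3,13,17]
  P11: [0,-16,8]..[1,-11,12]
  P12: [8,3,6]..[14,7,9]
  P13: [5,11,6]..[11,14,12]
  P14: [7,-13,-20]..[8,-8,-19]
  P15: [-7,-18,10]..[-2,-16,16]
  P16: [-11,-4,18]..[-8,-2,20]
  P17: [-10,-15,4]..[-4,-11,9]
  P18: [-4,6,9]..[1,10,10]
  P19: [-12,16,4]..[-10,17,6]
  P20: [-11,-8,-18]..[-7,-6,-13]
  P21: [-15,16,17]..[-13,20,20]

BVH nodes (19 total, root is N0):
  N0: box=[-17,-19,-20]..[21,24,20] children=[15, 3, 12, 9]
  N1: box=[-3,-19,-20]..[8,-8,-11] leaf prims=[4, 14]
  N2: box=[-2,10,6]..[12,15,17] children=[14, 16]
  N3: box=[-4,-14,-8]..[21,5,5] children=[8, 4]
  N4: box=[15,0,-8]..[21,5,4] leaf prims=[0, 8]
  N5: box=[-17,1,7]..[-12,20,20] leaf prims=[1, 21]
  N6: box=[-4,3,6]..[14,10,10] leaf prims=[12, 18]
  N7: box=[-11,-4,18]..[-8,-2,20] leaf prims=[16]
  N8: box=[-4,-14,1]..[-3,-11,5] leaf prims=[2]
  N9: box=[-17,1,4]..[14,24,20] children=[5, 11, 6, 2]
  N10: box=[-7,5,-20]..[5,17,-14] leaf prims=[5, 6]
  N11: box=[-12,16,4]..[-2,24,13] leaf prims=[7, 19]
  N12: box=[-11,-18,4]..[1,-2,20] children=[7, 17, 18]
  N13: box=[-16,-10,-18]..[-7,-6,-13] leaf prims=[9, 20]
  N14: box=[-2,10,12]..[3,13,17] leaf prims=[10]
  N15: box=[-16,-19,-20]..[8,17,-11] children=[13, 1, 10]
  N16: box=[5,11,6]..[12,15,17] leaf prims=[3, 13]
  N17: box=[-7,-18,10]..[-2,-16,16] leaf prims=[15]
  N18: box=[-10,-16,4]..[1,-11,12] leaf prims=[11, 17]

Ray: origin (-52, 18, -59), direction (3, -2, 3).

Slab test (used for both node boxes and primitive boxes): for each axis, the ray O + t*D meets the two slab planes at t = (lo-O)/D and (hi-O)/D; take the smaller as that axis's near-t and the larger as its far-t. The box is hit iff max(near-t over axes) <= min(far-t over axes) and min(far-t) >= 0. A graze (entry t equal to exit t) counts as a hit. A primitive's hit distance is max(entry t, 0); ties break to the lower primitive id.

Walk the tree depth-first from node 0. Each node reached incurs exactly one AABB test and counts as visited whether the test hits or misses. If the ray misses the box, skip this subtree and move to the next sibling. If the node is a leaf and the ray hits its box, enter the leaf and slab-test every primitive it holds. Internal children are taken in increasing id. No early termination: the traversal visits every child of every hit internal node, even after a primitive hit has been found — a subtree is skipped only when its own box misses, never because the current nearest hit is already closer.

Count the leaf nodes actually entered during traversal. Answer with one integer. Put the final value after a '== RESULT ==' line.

Trace the traversal:
N0 x:[35/3,73/3] y:[-3,37/2] z:[13,79/3] -> hit [13,37/2], descend [3, 9, 12, 15]
  N3 x:[16,73/3] y:[13/2,16] z:[17,64/3] -> miss, prune
  N9 x:[35/3,22] y:[-3,17/2] z:[21,79/3] -> miss, prune
  N12 x:[41/3,53/3] y:[10,18] z:[21,79/3] -> miss, prune
  N15 x:[12,20] y:[1/2,37/2] z:[13,16] -> hit [13,16], descend [1, 10, 13]
    N1 x:[49/3,20] y:[13,37/2] z:[13,16] -> miss, prune
    N10 x:[15,19] y:[1/2,13/2] z:[13,15] -> miss, prune
    N13 x:[12,15] y:[12,14] z:[41/3,46/3] -> hit [41/3,14] leaf, test {P9(miss), P20(miss)}

Visited [0, 3, 9, 12, 15, 1, 10, 13]. Tests: 8 box, 1 leaf. Nearest: miss.

== RESULT ==
1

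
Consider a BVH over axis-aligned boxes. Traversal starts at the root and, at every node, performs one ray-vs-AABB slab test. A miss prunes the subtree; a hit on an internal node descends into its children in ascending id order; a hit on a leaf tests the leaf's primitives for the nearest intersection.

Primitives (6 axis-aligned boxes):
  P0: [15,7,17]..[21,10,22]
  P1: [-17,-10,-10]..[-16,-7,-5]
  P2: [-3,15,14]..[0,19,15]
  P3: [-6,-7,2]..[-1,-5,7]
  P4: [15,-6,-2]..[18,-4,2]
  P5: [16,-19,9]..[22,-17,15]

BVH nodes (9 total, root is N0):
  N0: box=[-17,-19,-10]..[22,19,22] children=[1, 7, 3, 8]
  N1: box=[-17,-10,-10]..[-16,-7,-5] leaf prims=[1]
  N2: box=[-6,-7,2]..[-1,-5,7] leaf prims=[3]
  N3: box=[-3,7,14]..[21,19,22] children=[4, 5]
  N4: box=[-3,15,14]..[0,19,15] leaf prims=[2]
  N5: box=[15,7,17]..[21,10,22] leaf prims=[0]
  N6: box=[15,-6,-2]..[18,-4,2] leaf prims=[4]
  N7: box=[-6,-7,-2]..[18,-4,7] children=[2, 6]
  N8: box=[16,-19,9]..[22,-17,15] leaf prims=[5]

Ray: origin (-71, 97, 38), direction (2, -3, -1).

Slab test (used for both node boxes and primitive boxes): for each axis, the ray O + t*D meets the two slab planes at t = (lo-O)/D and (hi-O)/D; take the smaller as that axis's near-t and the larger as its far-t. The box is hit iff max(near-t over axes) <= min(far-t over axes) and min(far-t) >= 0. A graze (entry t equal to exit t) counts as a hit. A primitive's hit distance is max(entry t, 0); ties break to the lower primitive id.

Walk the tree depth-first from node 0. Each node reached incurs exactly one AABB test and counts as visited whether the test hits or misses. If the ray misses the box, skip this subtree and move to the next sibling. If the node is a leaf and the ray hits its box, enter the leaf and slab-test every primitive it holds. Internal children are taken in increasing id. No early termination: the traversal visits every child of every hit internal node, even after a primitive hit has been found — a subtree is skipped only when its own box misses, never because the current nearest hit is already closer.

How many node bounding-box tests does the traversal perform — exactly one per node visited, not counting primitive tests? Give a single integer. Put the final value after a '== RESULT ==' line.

Traverse from the root:
N0 x:[27,93/2] y:[26,116/3] z:[16,48] -> hit [27,116/3], descend [1, 3, 7, 8]
  N1 x:[27,55/2] y:[104/3,107/3] z:[43,48] -> miss, prune
  N3 x:[34,46] y:[26,30] z:[16,24] -> miss, prune
  N7 x:[65/2,89/2] y:[101/3,104/3] z:[31,40] -> hit [101/3,104/3], descend [2, 6]
    N2 x:[65/2,35] y:[34,104/3] z:[31,36] -> hit [34,104/3] leaf, test {P3@t=34}
    N6 x:[43,89/2] y:[101/3,103/3] z:[36,40] -> miss, prune
  N8 x:[87/2,93/2] y:[38,116/3] z:[23,29] -> miss, prune

order=[0, 1, 3, 7, 2, 6, 8]  |boxes|=7  |leaves|=1  hit=P3

== RESULT ==
7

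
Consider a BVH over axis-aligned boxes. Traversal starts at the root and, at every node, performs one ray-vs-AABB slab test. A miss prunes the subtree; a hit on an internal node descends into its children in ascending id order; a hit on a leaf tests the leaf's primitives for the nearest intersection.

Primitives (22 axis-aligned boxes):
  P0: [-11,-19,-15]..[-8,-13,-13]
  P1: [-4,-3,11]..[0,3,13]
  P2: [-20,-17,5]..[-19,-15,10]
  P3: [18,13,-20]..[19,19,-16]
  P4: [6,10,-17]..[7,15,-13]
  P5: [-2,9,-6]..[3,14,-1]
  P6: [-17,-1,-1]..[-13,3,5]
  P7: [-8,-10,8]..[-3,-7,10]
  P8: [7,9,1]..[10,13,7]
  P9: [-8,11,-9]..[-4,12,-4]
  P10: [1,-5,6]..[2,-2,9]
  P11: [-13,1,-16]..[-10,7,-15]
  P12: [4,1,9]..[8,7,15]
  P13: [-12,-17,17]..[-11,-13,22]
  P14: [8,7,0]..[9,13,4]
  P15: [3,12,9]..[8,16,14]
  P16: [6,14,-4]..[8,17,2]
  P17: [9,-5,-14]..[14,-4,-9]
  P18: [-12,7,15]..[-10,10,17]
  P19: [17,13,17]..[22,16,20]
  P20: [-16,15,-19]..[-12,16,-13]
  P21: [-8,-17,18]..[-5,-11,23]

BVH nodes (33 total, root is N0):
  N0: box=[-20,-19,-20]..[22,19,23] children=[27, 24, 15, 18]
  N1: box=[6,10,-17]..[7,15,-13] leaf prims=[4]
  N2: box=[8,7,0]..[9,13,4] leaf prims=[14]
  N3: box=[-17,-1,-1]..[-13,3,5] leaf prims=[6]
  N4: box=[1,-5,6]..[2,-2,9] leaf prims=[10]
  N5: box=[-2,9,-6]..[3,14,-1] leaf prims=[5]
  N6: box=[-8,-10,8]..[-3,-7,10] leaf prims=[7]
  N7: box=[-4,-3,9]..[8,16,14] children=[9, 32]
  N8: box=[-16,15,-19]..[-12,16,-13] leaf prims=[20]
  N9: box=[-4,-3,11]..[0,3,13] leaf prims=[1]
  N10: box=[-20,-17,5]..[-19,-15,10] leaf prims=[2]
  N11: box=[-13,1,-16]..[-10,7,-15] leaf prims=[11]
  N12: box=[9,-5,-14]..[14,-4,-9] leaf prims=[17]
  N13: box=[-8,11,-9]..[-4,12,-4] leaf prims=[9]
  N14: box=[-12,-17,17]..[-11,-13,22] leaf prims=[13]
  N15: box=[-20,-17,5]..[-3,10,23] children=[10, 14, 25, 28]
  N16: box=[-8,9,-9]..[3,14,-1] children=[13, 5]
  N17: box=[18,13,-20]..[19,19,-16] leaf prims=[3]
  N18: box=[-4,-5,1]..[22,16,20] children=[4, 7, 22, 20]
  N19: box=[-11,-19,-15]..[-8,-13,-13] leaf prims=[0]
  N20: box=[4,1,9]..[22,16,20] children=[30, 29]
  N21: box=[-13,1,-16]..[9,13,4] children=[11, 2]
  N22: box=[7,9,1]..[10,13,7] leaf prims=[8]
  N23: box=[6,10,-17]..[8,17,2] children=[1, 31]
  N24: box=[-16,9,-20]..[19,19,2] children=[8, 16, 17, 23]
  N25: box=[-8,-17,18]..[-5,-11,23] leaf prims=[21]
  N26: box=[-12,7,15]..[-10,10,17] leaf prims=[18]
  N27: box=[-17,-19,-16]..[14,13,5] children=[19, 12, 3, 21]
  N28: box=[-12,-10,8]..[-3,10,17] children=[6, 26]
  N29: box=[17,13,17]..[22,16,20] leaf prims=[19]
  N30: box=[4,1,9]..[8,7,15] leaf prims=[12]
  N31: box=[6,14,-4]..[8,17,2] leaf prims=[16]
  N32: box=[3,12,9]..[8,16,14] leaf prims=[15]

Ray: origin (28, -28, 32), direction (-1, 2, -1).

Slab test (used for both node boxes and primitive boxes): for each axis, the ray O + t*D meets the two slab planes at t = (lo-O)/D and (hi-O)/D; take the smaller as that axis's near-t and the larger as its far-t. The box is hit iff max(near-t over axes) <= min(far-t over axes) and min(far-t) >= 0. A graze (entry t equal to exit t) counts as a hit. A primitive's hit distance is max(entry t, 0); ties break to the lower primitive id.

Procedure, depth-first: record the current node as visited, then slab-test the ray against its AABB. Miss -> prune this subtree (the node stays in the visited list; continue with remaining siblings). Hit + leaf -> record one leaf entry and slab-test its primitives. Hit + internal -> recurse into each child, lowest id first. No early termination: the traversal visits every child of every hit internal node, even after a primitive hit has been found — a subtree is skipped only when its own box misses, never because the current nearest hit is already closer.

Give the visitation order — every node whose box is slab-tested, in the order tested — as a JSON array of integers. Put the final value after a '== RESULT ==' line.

Walk:
N0 x:[6,48] y:[9/2,47/2] z:[9,52] -> hit [9,47/2], descend [15, 18, 24, 27]
  N15 x:[31,48] y:[11/2,19] z:[9,27] -> miss, prune
  N18 x:[6,32] y:[23/2,22] z:[12,31] -> hit [12,22], descend [4, 7, 20, 22]
    N4 x:[26,27] y:[23/2,13] z:[23,26] -> miss, prune
    N7 x:[20,32] y:[25/2,22] z:[18,23] -> hit [20,22], descend [9, 32]
      N9 x:[28,32] y:[25/2,31/2] z:[19,21] -> miss, prune
      N32 x:[20,25] y:[20,22] z:[18,23] -> hit [20,22] leaf, test {P15@t=20}
    N20 x:[6,24] y:[29/2,22] z:[12,23] -> hit [29/2,22], descend [29, 30]
      N29 x:[6,11] y:[41/2,22] z:[12,15] -> miss, prune
      N30 x:[20,24] y:[29/2,35/2] z:[17,23] -> miss, prune
    N22 x:[18,21] y:[37/2,41/2] z:[25,31] -> miss, prune
  N24 x:[9,44] y:[37/2,47/2] z:[30,52] -> miss, prune
  N27 x:[14,45] y:[9/2,41/2] z:[27,48] -> miss, prune

Summary -> nodes [0, 15, 18, 4, 7, 9, 32, 20, 29, 30, 22, 24, 27]; box-tests=13; leaf-entries=1; first=P15

== RESULT ==
[0, 15, 18, 4, 7, 9, 32, 20, 29, 30, 22, 24, 27]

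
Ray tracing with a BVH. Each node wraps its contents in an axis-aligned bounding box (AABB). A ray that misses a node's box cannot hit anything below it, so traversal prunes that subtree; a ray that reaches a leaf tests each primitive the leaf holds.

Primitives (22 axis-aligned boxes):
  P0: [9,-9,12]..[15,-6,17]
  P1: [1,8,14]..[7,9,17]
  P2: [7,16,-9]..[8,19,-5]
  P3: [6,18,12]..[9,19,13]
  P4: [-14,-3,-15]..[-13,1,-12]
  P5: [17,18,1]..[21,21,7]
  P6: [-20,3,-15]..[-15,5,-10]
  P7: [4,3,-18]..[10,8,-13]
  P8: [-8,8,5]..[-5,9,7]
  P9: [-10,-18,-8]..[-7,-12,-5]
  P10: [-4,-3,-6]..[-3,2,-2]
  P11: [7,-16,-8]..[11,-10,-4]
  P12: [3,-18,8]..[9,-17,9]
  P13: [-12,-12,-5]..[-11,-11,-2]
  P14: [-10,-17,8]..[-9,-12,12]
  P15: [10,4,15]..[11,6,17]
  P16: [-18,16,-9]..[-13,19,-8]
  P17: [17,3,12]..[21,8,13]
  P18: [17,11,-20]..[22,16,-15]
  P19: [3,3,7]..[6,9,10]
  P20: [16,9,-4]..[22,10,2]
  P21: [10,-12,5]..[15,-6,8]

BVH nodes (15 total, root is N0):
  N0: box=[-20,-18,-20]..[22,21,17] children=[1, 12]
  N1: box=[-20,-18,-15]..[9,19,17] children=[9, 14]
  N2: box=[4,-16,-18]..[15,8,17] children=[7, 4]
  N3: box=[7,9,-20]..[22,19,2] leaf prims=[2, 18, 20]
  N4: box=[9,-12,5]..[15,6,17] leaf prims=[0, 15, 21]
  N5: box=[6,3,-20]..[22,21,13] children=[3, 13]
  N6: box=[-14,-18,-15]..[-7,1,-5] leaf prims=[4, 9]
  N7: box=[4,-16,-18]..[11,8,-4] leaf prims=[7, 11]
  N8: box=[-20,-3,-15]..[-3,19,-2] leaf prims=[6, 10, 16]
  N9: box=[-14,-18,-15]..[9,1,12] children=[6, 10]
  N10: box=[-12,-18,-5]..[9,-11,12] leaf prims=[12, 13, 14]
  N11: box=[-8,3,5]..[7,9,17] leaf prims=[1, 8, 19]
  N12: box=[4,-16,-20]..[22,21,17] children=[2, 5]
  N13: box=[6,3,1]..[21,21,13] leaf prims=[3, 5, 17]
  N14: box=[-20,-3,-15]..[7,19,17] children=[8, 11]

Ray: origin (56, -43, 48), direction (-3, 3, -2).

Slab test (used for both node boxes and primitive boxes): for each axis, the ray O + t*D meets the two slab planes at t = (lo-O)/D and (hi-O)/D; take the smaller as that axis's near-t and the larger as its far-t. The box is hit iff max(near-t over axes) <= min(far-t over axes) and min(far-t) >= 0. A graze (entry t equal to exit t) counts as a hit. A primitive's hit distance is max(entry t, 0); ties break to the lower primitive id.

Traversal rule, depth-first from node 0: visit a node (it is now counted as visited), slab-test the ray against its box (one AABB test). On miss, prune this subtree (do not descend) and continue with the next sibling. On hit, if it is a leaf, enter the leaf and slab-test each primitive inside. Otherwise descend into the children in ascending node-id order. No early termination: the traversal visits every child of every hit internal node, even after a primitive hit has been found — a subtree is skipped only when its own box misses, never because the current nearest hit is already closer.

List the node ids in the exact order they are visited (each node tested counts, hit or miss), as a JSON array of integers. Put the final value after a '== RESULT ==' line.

Walk:
N0 x:[34/3,76/3] y:[25/3,64/3] z:[31/2,34] -> hit [31/2,64/3], descend [1, 12]
  N1 x:[47/3,76/3] y:[25/3,62/3] z:[31/2,63/2] -> hit [47/3,62/3], descend [9, 14]
    N9 x:[47/3,70/3] y:[25/3,44/3] z:[18,63/2] -> miss, prune
    N14 x:[49/3,76/3] y:[40/3,62/3] z:[31/2,63/2] -> hit [49/3,62/3], descend [8, 11]
      N8 x:[59/3,76/3] y:[40/3,62/3] z:[25,63/2] -> miss, prune
      N11 x:[49/3,64/3] y:[46/3,52/3] z:[31/2,43/2] -> hit [49/3,52/3] leaf, test {P1@t=17, P8(miss), P19(miss)}
  N12 x:[34/3,52/3] y:[9,64/3] z:[31/2,34] -> hit [31/2,52/3], descend [2, 5]
    N2 x:[41/3,52/3] y:[9,17] z:[31/2,33] -> hit [31/2,17], descend [4, 7]
      N4 x:[41/3,47/3] y:[31/3,49/3] z:[31/2,43/2] -> hit [31/2,47/3] leaf, test {P0(miss), P15(miss), P21(miss)}
      N7 x:[15,52/3] y:[9,17] z:[26,33] -> miss, prune
    N5 x:[34/3,50/3] y:[46/3,64/3] z:[35/2,34] -> miss, prune

11 AABB tests over nodes [0, 1, 9, 14, 8, 11, 12, 2, 4, 7, 5]; 2 leaves entered; closest P1.

== RESULT ==
[0, 1, 9, 14, 8, 11, 12, 2, 4, 7, 5]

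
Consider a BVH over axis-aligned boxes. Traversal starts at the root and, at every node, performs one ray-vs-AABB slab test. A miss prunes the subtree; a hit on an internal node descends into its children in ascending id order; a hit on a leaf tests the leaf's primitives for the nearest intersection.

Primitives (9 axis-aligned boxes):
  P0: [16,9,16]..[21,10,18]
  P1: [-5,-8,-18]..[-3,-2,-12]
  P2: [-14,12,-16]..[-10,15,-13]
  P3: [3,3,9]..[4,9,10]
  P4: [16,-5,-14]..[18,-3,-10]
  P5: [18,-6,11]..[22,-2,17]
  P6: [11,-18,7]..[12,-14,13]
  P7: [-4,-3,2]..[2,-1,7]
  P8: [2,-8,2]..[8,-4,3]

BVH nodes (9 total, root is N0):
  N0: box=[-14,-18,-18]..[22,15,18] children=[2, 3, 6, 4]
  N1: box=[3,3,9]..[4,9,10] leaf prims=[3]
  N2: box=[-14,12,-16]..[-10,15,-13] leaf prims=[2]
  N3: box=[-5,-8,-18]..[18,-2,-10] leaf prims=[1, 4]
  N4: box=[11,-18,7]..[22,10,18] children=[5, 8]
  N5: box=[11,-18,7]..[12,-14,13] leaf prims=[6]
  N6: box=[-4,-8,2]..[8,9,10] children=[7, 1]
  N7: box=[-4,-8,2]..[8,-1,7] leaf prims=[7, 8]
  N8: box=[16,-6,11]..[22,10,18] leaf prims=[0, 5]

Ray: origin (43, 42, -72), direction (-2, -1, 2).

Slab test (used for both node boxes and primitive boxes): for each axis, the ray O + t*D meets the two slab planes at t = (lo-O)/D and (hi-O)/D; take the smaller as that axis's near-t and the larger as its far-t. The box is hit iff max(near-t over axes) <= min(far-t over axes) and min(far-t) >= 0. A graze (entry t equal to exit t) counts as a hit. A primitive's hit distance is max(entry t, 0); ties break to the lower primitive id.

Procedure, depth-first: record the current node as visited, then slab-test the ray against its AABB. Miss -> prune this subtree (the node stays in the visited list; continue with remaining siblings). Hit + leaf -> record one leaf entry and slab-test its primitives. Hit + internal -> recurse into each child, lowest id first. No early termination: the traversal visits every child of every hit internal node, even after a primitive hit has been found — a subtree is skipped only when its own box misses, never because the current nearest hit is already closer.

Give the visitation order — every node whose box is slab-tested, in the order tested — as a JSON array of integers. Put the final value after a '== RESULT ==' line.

Traverse from the root:
N0 x:[21/2,57/2] y:[27,60] z:[27,45] -> hit [27,57/2], descend [2, 3, 4, 6]
  N2 x:[53/2,57/2] y:[27,30] z:[28,59/2] -> hit [28,57/2] leaf, test {P2@t=28}
  N3 x:[25/2,24] y:[44,50] z:[27,31] -> miss, prune
  N4 x:[21/2,16] y:[32,60] z:[79/2,45] -> miss, prune
  N6 x:[35/2,47/2] y:[33,50] z:[37,41] -> miss, prune

5 AABB tests over nodes [0, 2, 3, 4, 6]; 1 leaf entered; closest P2.

== RESULT ==
[0, 2, 3, 4, 6]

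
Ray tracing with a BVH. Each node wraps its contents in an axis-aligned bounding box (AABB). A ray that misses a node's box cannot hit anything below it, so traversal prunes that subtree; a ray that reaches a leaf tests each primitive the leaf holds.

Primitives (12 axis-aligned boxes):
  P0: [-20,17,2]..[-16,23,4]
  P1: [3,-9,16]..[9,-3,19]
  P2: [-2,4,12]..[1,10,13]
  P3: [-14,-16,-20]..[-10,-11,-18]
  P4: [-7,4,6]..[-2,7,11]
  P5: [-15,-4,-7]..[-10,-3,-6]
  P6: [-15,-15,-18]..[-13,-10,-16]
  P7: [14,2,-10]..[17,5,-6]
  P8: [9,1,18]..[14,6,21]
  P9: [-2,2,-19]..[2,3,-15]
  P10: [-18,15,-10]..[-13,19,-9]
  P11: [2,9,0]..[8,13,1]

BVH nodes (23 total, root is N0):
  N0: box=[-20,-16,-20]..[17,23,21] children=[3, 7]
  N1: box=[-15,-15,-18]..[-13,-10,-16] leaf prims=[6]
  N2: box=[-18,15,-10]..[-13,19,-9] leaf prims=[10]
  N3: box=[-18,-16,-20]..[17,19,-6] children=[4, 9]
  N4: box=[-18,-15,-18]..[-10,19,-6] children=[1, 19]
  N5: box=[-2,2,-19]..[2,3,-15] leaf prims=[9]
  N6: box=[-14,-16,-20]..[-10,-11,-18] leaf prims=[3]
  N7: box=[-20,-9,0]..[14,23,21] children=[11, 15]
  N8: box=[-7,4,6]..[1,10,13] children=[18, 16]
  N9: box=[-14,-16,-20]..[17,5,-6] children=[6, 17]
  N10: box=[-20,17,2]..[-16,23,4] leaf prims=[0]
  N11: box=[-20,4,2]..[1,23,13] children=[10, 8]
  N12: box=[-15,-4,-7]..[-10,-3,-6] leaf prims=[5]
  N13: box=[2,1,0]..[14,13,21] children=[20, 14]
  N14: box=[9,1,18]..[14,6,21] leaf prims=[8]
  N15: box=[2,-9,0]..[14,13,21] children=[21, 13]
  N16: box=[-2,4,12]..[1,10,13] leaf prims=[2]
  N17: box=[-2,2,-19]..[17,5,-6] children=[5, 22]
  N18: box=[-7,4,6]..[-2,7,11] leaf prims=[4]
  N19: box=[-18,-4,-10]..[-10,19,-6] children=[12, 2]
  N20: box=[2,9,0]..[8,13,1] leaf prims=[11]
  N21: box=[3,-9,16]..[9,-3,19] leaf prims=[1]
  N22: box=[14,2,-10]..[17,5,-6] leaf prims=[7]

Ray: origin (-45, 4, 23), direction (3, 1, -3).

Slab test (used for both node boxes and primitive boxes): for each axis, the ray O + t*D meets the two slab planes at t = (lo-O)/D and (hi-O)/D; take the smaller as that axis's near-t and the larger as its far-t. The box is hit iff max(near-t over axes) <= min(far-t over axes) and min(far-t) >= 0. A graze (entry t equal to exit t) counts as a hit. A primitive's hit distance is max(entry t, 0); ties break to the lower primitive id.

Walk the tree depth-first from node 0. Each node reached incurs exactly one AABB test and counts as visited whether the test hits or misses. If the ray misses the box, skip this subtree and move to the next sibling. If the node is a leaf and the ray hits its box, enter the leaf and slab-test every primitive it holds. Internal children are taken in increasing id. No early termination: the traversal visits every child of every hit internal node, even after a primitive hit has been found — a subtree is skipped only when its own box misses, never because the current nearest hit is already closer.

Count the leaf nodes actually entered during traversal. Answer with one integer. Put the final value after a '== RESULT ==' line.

Trace the traversal:
N0 x:[25/3,62/3] y:[-20,19] z:[2/3,43/3] -> hit [25/3,43/3], descend [3, 7]
  N3 x:[9,62/3] y:[-20,15] z:[29/3,43/3] -> hit [29/3,43/3], descend [4, 9]
    N4 x:[9,35/3] y:[-19,15] z:[29/3,41/3] -> hit [29/3,35/3], descend [1, 19]
      N1 x:[10,32/3] y:[-19,-14] z:[13,41/3] -> miss, prune
      N19 x:[9,35/3] y:[-8,15] z:[29/3,11] -> hit [29/3,11], descend [2, 12]
        N2 x:[9,32/3] y:[11,15] z:[32/3,11] -> miss, prune
        N12 x:[10,35/3] y:[-8,-7] z:[29/3,10] -> miss, prune
    N9 x:[31/3,62/3] y:[-20,1] z:[29/3,43/3] -> miss, prune
  N7 x:[25/3,59/3] y:[-13,19] z:[2/3,23/3] -> miss, prune

9 AABB tests over nodes [0, 3, 4, 1, 19, 2, 12, 9, 7]; 0 leaves entered; closest miss.

== RESULT ==
0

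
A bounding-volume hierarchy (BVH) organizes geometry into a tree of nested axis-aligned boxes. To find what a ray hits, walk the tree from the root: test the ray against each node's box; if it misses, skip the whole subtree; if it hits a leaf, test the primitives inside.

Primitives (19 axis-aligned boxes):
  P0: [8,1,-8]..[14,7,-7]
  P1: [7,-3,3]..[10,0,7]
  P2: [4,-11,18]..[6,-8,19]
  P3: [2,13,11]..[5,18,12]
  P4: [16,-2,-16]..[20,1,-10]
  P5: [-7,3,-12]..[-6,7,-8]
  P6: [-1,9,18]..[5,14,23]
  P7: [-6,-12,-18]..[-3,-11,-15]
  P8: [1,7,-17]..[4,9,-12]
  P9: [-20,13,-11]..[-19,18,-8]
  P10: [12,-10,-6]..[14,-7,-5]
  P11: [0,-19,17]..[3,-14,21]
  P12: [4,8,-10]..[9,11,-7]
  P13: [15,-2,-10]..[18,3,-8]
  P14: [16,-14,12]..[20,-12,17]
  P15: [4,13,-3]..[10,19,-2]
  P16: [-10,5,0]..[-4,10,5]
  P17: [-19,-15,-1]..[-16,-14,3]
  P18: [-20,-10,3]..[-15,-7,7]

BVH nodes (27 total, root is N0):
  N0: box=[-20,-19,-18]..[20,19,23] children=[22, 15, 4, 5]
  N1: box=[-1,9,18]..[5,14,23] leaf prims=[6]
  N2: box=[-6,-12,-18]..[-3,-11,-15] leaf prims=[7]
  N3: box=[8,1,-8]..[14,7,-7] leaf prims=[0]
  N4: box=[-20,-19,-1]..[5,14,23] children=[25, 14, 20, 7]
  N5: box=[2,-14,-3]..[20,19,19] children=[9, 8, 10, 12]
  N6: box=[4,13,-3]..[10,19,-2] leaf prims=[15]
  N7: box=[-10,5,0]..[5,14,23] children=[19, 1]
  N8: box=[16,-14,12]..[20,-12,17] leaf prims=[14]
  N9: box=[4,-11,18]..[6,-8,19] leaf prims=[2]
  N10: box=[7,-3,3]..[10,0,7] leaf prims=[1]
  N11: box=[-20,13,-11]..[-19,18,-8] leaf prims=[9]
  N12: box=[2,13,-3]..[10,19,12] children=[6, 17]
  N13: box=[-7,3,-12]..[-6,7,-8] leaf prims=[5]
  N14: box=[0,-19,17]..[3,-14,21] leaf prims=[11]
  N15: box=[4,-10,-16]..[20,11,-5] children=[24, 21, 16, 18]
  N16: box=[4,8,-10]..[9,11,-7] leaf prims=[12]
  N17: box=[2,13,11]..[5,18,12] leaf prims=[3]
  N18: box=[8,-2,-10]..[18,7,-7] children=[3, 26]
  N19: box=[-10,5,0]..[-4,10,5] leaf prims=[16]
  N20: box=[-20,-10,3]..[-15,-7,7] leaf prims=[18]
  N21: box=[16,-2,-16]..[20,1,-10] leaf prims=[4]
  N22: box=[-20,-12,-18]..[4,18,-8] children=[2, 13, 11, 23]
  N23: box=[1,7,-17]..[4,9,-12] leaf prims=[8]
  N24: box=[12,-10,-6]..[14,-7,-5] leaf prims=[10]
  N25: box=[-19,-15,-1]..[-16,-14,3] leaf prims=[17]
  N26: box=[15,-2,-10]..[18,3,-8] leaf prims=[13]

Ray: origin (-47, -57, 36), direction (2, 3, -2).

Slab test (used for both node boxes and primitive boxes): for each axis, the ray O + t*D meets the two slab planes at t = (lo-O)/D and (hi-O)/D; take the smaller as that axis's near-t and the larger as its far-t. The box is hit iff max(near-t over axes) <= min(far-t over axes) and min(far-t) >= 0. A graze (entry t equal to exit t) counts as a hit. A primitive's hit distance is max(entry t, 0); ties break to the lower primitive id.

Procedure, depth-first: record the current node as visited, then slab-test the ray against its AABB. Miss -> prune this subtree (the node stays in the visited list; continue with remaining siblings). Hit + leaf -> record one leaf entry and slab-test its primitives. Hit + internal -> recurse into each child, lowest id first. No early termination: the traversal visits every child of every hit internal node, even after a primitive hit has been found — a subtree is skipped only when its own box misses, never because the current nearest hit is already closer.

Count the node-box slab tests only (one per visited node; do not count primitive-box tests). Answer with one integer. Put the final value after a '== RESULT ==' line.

Walk:
N0 x:[27/2,67/2] y:[38/3,76/3] z:[13/2,27] -> hit [27/2,76/3], descend [4, 5, 15, 22]
  N4 x:[27/2,26] y:[38/3,71/3] z:[13/2,37/2] -> hit [27/2,37/2], descend [7, 14, 20, 25]
    N7 x:[37/2,26] y:[62/3,71/3] z:[13/2,18] -> miss, prune
    N14 x:[47/2,25] y:[38/3,43/3] z:[15/2,19/2] -> miss, prune
    N20 x:[27/2,16] y:[47/3,50/3] z:[29/2,33/2] -> hit [47/3,16] leaf, test {P18@t=47/3}
    N25 x:[14,31/2] y:[14,43/3] z:[33/2,37/2] -> miss, prune
  N5 x:[49/2,67/2] y:[43/3,76/3] z:[17/2,39/2] -> miss, prune
  N15 x:[51/2,67/2] y:[47/3,68/3] z:[41/2,26] -> miss, prune
  N22 x:[27/2,51/2] y:[15,25] z:[22,27] -> hit [22,25], descend [2, 11, 13, 23]
    N2 x:[41/2,22] y:[15,46/3] z:[51/2,27] -> miss, prune
    N11 x:[27/2,14] y:[70/3,25] z:[22,47/2] -> miss, prune
    N13 x:[20,41/2] y:[20,64/3] z:[22,24] -> miss, prune
    N23 x:[24,51/2] y:[64/3,22] z:[24,53/2] -> miss, prune

13 AABB tests over nodes [0, 4, 7, 14, 20, 25, 5, 15, 22, 2, 11, 13, 23]; 1 leaf entered; closest P18.

== RESULT ==
13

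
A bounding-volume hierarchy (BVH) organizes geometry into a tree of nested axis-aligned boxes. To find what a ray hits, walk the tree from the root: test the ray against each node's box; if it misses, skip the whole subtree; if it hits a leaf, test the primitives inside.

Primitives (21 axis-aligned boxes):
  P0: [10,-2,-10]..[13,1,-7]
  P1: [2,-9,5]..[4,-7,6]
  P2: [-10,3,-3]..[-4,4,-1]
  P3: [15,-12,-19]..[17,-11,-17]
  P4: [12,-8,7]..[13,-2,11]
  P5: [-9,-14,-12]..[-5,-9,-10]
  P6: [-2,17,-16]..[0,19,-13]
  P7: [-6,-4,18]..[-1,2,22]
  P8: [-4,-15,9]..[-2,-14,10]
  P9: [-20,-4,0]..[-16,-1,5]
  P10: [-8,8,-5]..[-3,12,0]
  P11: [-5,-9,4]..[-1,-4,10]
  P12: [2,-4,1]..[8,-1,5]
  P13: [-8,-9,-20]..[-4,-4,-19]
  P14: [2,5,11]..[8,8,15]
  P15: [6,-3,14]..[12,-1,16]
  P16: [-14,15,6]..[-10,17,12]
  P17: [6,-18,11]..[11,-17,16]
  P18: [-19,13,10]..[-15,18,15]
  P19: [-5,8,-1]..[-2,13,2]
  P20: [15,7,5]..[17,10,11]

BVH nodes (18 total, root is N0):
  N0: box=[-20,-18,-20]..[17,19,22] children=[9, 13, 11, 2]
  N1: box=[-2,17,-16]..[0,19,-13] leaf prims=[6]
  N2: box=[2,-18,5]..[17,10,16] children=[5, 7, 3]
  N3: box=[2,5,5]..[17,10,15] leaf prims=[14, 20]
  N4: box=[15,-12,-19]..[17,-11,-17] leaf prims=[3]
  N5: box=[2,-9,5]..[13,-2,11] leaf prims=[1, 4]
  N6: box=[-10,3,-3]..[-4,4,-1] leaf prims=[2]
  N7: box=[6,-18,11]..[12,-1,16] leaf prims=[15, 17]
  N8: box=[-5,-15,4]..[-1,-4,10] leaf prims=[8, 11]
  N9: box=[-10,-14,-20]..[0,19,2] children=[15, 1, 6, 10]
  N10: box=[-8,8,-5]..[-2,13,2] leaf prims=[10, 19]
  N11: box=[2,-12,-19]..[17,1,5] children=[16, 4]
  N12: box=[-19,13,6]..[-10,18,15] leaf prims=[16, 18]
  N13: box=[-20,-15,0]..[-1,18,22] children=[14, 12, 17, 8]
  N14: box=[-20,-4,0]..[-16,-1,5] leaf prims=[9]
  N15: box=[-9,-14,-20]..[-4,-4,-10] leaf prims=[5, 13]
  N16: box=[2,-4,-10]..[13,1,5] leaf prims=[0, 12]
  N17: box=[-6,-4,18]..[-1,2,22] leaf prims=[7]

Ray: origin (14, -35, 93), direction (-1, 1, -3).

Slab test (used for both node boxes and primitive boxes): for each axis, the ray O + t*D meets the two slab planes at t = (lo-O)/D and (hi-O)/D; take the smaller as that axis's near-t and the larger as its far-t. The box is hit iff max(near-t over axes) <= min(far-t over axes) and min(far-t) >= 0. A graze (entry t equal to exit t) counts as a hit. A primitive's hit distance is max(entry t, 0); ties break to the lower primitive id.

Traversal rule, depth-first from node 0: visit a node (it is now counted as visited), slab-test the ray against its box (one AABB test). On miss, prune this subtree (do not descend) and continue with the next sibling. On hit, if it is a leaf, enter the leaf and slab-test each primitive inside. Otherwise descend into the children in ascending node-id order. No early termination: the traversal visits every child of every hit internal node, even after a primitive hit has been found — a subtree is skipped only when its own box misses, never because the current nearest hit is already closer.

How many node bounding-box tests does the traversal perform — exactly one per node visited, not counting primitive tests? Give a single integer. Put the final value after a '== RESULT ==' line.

Walk:
N0 x:[-3,34] y:[17,54] z:[71/3,113/3] -> hit [71/3,34], descend [2, 9, 11, 13]
  N2 x:[-3,12] y:[17,45] z:[77/3,88/3] -> miss, prune
  N9 x:[14,24] y:[21,54] z:[91/3,113/3] -> miss, prune
  N11 x:[-3,12] y:[23,36] z:[88/3,112/3] -> miss, prune
  N13 x:[15,34] y:[20,53] z:[71/3,31] -> hit [71/3,31], descend [8, 12, 14, 17]
    N8 x:[15,19] y:[20,31] z:[83/3,89/3] -> miss, prune
    N12 x:[24,33] y:[48,53] z:[26,29] -> miss, prune
    N14 x:[30,34] y:[31,34] z:[88/3,31] -> hit [31,31] leaf, test {P9@t=31}
    N17 x:[15,20] y:[31,37] z:[71/3,25] -> miss, prune

Summary -> nodes [0, 2, 9, 11, 13, 8, 12, 14, 17]; box-tests=9; leaf-entries=1; first=P9

== RESULT ==
9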